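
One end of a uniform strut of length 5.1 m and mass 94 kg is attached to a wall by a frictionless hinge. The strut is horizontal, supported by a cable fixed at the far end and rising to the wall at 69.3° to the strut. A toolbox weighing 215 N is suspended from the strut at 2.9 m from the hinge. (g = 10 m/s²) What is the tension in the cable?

Take torques about the hinge: T sin 69.3° · 5.1 = 94×10×2.55 + 215×2.9 = 3020.5 N·m.
So T = 3020.5 / (0.9354 × 5.1) = 633.13 N.

T ≈ 633 N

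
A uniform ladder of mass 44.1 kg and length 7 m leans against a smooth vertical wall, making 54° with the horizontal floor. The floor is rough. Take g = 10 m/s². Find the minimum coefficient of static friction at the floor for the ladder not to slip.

μ_min ≈ 0.363

ΣF_y = 0: N_floor = 44.1×10 = 441 N.
Torques about the foot: N_wall · 7 sin 54° = 44.1×10×3.5 cos 54° → N_wall = 160.2 N.
ΣF_x = 0: f_floor = N_wall = 160.2 N.
μ_min = f_floor / N_floor = 160.2 / 441 = 0.3633.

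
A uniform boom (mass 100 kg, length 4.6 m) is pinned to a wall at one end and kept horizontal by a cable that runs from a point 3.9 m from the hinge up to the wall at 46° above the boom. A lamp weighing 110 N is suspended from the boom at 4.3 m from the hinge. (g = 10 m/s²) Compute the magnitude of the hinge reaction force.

Take torques about the hinge: T sin 46° · 3.9 = 100×10×2.3 + 110×4.3 = 2773 N·m.
So T = 2773 / (0.7193 × 3.9) = 988.44 N.
ΣF_x = 0: H_x = T cos 46° = 686.63 N.
ΣF_y = 0: H_y = (100×10 + 110) − T sin 46° = 1110 − 711.03 = 398.97 N.
|H| = √(H_x² + H_y²) = √((686.63)² + (398.97)²) = 794.13 N.

|H| ≈ 794 N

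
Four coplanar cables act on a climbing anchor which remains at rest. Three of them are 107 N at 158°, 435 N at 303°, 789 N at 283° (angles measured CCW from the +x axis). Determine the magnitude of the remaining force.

F ≈ 1140 N

Sum the known components: ΣF_x = 315.2 N, ΣF_y = -1094 N.
For equilibrium the remaining force must supply (−ΣF_x, −ΣF_y) = (-315.2, 1094) N.
Magnitude = √((-315.2)² + (1094)²) = 1138 N; direction = atan2(1094, -315.2) = 106.1°.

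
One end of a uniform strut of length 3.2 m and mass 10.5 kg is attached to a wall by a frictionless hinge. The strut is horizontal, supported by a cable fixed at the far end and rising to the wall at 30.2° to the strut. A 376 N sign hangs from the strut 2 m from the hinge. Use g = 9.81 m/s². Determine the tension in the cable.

Take torques about the hinge: T sin 30.2° · 3.2 = 10.5×9.81×1.6 + 376×2 = 916.81 N·m.
So T = 916.81 / (0.5030 × 3.2) = 569.56 N.

T ≈ 570 N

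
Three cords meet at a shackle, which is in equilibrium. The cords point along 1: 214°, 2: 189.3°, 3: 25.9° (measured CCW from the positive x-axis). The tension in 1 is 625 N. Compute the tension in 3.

T_3 ≈ 914 N

Resolve: ΣF_x = 625 cos 214° + T_2 cos 189.3° + T_3 cos 25.9° = 0.
        ΣF_y = 625 sin 214° + T_2 sin 189.3° + T_3 sin 25.9° = 0.
The known terms sum to (-518.1, -349.5) N, so -0.9869 T_2 + 0.8996 T_3 = 518.1 and -0.1616 T_2 + 0.4368 T_3 = 349.5.
Solving simultaneously: T_2 = 308.2 N, T_3 = 914.2 N.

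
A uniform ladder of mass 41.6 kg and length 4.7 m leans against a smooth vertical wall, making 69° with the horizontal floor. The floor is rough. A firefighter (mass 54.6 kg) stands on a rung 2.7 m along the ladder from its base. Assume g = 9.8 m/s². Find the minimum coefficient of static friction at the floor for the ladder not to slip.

μ_min ≈ 0.208

ΣF_y = 0: N_floor = 41.6×9.8 + 54.6×9.8 = 942.76 N.
Torques about the foot: N_wall · 4.7 sin 69° = 41.6×9.8×2.35 cos 69° + 54.6×9.8×2.7 cos 69° → N_wall = 196.24 N.
ΣF_x = 0: f_floor = N_wall = 196.24 N.
μ_min = f_floor / N_floor = 196.24 / 942.76 = 0.2082.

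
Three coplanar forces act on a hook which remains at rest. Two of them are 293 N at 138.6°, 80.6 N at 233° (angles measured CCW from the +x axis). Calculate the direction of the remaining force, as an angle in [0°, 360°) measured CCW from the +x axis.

Sum the known components: ΣF_x = -268.3 N, ΣF_y = 129.4 N.
For equilibrium the remaining force must supply (−ΣF_x, −ΣF_y) = (268.3, -129.4) N.
Magnitude = √((268.3)² + (-129.4)²) = 297.9 N; direction = atan2(-129.4, 268.3) = 334.3°.

θ ≈ 334°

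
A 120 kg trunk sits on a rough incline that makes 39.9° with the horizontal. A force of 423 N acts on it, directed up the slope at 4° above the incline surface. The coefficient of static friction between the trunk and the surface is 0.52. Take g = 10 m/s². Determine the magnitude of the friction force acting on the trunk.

f ≈ 348 N

Axes along / perpendicular to the incline. W sin 39.9° = 769.7 N down-slope; W cos 39.9° = 920.6 N into the surface.
Perpendicular: N = W cos 39.9° − P sin 4° = 920.6 − 29.51 = 891.1 N.
Along incline: P cos 4° + f = W sin 39.9° (friction acts up-slope) → f = 769.7 − 422 = 347.8 N.
|f| = 347.8 N ≤ μN = 463.4 N, so the trunk is indeed static.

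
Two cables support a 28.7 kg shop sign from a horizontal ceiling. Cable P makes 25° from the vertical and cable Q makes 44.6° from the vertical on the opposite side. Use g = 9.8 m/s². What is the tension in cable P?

T_P ≈ 211 N

Angles from the horizontal: cable P is 90° − 25° = 65°, cable Q is 90° − 44.6° = 45.4°.
Weight W = 28.7 × 9.8 = 281.3 N acts straight down.
Horizontal: T_P cos 65° = T_Q cos 45.4°  →  T_Q = 0.6019 T_P.
Vertical: T_P sin 65° + T_Q sin 45.4° = 281.3.
Substituting the horizontal relation into the vertical equation gives 1.335 T_P = 281.3, so T_P = 210.7 N.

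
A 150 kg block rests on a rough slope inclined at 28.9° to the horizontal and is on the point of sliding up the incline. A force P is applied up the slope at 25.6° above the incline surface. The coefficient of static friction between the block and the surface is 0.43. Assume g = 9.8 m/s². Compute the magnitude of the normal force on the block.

N ≈ 785 N

On the verge of sliding up the incline, friction equals μN and acts down the slope.
Perpendicular: N + P sin 25.6° = W cos 28.9° = 1287 N.
Along incline: P cos 25.6° = W sin 28.9° + μN  with W sin 28.9° = 710.4 N.
Solving the pair for P and N: P = 1162 N, N = 784.9 N (and f = μN = 337.5 N).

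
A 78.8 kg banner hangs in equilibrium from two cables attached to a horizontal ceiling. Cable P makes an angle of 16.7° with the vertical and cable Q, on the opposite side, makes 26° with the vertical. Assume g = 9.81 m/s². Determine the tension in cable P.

T_P ≈ 500 N

Angles from the horizontal: cable P is 90° − 16.7° = 73.3°, cable Q is 90° − 26° = 64°.
Weight W = 78.8 × 9.81 = 773 N acts straight down.
Horizontal: T_P cos 73.3° = T_Q cos 64°  →  T_Q = 0.6555 T_P.
Vertical: T_P sin 73.3° + T_Q sin 64° = 773.
Substituting the horizontal relation into the vertical equation gives 1.547 T_P = 773, so T_P = 499.7 N.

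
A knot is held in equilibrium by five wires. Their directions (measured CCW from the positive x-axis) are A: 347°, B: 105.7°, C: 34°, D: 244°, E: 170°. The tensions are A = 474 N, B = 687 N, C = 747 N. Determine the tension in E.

T_E ≈ 394 N

Resolve: ΣF_x = 474 cos 347° + 687 cos 105.7° + 747 cos 34° + T_D cos 244° + T_E cos 170° = 0.
        ΣF_y = 474 sin 347° + 687 sin 105.7° + 747 sin 34° + T_D sin 244° + T_E sin 170° = 0.
The known terms sum to (895.2, 972.5) N, so -0.4384 T_D − 0.9848 T_E = -895.2 and -0.8988 T_D + 0.1736 T_E = -972.5.
Solving simultaneously: T_D = 1158 N, T_E = 393.6 N.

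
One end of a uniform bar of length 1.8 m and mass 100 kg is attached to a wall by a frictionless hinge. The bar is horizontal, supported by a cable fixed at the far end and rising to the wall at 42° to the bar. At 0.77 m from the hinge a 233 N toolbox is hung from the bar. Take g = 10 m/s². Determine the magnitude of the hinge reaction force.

|H| ≈ 919 N

Take torques about the hinge: T sin 42° · 1.8 = 100×10×0.9 + 233×0.77 = 1079.4 N·m.
So T = 1079.4 / (0.6691 × 1.8) = 896.2 N.
ΣF_x = 0: H_x = T cos 42° = 666 N.
ΣF_y = 0: H_y = (100×10 + 233) − T sin 42° = 1233 − 599.67 = 633.33 N.
|H| = √(H_x² + H_y²) = √((666)² + (633.33)²) = 919.06 N.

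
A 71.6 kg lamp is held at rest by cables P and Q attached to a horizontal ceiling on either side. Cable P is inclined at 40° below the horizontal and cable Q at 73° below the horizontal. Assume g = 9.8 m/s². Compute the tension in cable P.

T_P ≈ 223 N

Weight W = 71.6 × 9.8 = 701.7 N acts straight down.
Horizontal: T_P cos 40° = T_Q cos 73°  →  T_Q = 2.62 T_P.
Vertical: T_P sin 40° + T_Q sin 73° = 701.7.
Substituting the horizontal relation into the vertical equation gives 3.148 T_P = 701.7, so T_P = 222.9 N.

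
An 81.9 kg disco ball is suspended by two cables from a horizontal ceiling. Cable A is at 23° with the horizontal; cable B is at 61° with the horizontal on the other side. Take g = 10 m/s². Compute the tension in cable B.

T_B ≈ 758 N

Weight W = 81.9 × 10 = 819 N acts straight down.
Horizontal: T_A cos 23° = T_B cos 61°  →  T_A = 0.5267 T_B.
Vertical: T_A sin 23° + T_B sin 61° = 819.
Substituting the horizontal relation into the vertical equation gives 1.08 T_B = 819, so T_B = 758 N.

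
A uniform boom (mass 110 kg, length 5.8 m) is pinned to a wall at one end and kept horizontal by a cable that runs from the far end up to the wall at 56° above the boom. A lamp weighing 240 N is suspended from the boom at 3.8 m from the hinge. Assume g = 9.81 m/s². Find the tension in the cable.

T ≈ 840 N

Take torques about the hinge: T sin 56° · 5.8 = 110×9.81×2.9 + 240×3.8 = 4041.4 N·m.
So T = 4041.4 / (0.8290 × 5.8) = 840.48 N.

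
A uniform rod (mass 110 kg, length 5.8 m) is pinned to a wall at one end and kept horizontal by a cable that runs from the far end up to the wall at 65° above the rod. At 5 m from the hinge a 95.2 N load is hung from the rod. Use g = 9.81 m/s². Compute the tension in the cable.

T ≈ 686 N

Take torques about the hinge: T sin 65° · 5.8 = 110×9.81×2.9 + 95.2×5 = 3605.4 N·m.
So T = 3605.4 / (0.9063 × 5.8) = 685.88 N.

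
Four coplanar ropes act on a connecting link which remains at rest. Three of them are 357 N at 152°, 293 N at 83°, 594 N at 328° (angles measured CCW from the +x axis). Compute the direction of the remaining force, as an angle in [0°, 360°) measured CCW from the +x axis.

θ ≈ 213°

Sum the known components: ΣF_x = 224.2 N, ΣF_y = 143.6 N.
For equilibrium the remaining force must supply (−ΣF_x, −ΣF_y) = (-224.2, -143.6) N.
Magnitude = √((-224.2)² + (-143.6)²) = 266.3 N; direction = atan2(-143.6, -224.2) = 212.6°.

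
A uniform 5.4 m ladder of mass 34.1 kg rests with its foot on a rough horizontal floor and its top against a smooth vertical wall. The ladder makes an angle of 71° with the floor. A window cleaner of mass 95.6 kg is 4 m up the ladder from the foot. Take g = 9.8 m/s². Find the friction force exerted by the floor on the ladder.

f ≈ 296 N

Torques about the foot: N_wall · 5.4 sin 71° = 34.1×9.8×2.7 cos 71° + 95.6×9.8×4 cos 71° → N_wall = 296.49 N.
ΣF_x = 0: f_floor = N_wall = 296.49 N.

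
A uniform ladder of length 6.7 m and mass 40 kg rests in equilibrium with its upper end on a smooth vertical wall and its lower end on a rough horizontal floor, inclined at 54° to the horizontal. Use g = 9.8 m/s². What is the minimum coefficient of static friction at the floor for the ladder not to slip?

ΣF_y = 0: N_floor = 40×9.8 = 392 N.
Torques about the foot: N_wall · 6.7 sin 54° = 40×9.8×3.35 cos 54° → N_wall = 142.4 N.
ΣF_x = 0: f_floor = N_wall = 142.4 N.
μ_min = f_floor / N_floor = 142.4 / 392 = 0.3633.

μ_min ≈ 0.363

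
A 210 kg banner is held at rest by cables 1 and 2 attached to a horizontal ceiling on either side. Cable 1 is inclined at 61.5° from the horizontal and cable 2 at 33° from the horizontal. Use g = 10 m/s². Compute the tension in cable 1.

Weight W = 210 × 10 = 2100 N acts straight down.
Horizontal: T_1 cos 61.5° = T_2 cos 33°  →  T_2 = 0.5689 T_1.
Vertical: T_1 sin 61.5° + T_2 sin 33° = 2100.
Substituting the horizontal relation into the vertical equation gives 1.189 T_1 = 2100, so T_1 = 1767 N.

T_1 ≈ 1770 N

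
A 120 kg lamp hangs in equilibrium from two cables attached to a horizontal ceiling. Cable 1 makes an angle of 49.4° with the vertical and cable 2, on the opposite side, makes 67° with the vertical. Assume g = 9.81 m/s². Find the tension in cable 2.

Angles from the horizontal: cable 1 is 90° − 49.4° = 40.6°, cable 2 is 90° − 67° = 23°.
Weight W = 120 × 9.81 = 1177 N acts straight down.
Horizontal: T_1 cos 40.6° = T_2 cos 23°  →  T_1 = 1.212 T_2.
Vertical: T_1 sin 40.6° + T_2 sin 23° = 1177.
Substituting the horizontal relation into the vertical equation gives 1.18 T_2 = 1177, so T_2 = 997.9 N.

T_2 ≈ 998 N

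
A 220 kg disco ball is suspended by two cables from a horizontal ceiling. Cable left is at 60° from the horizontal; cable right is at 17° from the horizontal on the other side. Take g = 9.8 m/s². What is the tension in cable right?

T_right ≈ 1110 N

Weight W = 220 × 9.8 = 2156 N acts straight down.
Horizontal: T_left cos 60° = T_right cos 17°  →  T_left = 1.913 T_right.
Vertical: T_left sin 60° + T_right sin 17° = 2156.
Substituting the horizontal relation into the vertical equation gives 1.949 T_right = 2156, so T_right = 1106 N.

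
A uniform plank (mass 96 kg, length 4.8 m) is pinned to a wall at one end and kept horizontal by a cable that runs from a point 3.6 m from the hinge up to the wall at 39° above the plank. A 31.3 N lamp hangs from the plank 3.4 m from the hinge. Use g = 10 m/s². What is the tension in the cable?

T ≈ 1060 N

Take torques about the hinge: T sin 39° · 3.6 = 96×10×2.4 + 31.3×3.4 = 2410.4 N·m.
So T = 2410.4 / (0.6293 × 3.6) = 1063.9 N.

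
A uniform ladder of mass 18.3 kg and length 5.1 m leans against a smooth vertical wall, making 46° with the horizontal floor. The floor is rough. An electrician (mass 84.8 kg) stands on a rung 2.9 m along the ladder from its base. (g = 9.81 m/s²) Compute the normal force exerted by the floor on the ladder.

N_floor ≈ 1010 N

ΣF_y = 0: N_floor = 18.3×9.81 + 84.8×9.81 = 1011.4 N.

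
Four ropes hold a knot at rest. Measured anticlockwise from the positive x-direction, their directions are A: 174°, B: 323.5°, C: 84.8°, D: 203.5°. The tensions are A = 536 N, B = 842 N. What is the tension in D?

T_D ≈ 209 N

Resolve: ΣF_x = 536 cos 174° + 842 cos 323.5° + T_C cos 84.8° + T_D cos 203.5° = 0.
        ΣF_y = 536 sin 174° + 842 sin 323.5° + T_C sin 84.8° + T_D sin 203.5° = 0.
The known terms sum to (143.8, -444.8) N, so 0.0906 T_C − 0.9171 T_D = -143.8 and 0.9959 T_C − 0.3987 T_D = 444.8.
Solving simultaneously: T_C = 530.4 N, T_D = 209.2 N.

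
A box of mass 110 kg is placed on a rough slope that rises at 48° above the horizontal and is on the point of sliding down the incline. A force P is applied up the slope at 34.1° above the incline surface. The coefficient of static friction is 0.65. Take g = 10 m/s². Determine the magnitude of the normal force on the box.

On the verge of sliding down the incline, friction equals μN and acts up the slope.
Perpendicular: N + P sin 34.1° = W cos 48° = 736 N.
Along incline: P cos 34.1° + μN = W sin 48° with W sin 48° = 817.5 N.
Solving the pair for P and N: P = 731.2 N, N = 326.1 N (and f = μN = 212 N).

N ≈ 326 N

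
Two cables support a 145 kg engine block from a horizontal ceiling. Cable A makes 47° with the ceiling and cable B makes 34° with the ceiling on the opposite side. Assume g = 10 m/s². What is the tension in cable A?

T_A ≈ 1220 N

Weight W = 145 × 10 = 1450 N acts straight down.
Horizontal: T_A cos 47° = T_B cos 34°  →  T_B = 0.8226 T_A.
Vertical: T_A sin 47° + T_B sin 34° = 1450.
Substituting the horizontal relation into the vertical equation gives 1.191 T_A = 1450, so T_A = 1217 N.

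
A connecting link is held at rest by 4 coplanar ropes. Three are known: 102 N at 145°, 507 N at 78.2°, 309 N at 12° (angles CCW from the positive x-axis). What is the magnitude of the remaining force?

F ≈ 698 N

Sum the known components: ΣF_x = 322.4 N, ΣF_y = 619 N.
For equilibrium the remaining force must supply (−ΣF_x, −ΣF_y) = (-322.4, -619) N.
Magnitude = √((-322.4)² + (-619)²) = 697.9 N; direction = atan2(-619, -322.4) = 242.5°.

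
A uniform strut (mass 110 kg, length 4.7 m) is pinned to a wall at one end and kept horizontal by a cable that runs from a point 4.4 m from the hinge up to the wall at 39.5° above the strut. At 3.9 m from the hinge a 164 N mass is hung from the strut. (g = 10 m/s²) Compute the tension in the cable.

Take torques about the hinge: T sin 39.5° · 4.4 = 110×10×2.35 + 164×3.9 = 3224.6 N·m.
So T = 3224.6 / (0.6361 × 4.4) = 1152.2 N.

T ≈ 1150 N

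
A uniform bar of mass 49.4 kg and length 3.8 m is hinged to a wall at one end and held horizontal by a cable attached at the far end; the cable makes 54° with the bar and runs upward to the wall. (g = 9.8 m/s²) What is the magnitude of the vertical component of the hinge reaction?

|H_y| ≈ 242 N

Take torques about the hinge: T sin 54° · 3.8 = 49.4×9.8×1.9 = 919.83 N·m.
So T = 919.83 / (0.8090 × 3.8) = 299.2 N.
ΣF_y = 0: H_y = (49.4×9.8) − T sin 54° = 484.12 − 242.06 = 242.06 N.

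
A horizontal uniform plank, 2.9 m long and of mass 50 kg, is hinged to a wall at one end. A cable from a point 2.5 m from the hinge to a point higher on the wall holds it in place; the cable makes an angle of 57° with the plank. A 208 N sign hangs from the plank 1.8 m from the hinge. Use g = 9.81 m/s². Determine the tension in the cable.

Take torques about the hinge: T sin 57° · 2.5 = 50×9.81×1.45 + 208×1.8 = 1085.6 N·m.
So T = 1085.6 / (0.8387 × 2.5) = 517.78 N.

T ≈ 518 N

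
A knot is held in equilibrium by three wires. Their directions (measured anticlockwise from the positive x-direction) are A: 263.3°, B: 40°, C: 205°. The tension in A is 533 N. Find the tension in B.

Resolve: ΣF_x = 533 cos 263.3° + T_B cos 40° + T_C cos 205° = 0.
        ΣF_y = 533 sin 263.3° + T_B sin 40° + T_C sin 205° = 0.
The known terms sum to (-62.19, -529.4) N, so 0.7660 T_B − 0.9063 T_C = 62.19 and 0.6428 T_B − 0.4226 T_C = 529.4.
Solving simultaneously: T_B = 1752 N, T_C = 1412 N.

T_B ≈ 1750 N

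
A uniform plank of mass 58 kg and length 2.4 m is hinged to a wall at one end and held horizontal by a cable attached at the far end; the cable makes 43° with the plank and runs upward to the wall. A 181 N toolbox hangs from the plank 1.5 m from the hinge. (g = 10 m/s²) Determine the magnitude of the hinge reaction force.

|H| ≈ 561 N

Take torques about the hinge: T sin 43° · 2.4 = 58×10×1.2 + 181×1.5 = 967.5 N·m.
So T = 967.5 / (0.6820 × 2.4) = 591.09 N.
ΣF_x = 0: H_x = T cos 43° = 432.3 N.
ΣF_y = 0: H_y = (58×10 + 181) − T sin 43° = 761 − 403.12 = 357.88 N.
|H| = √(H_x² + H_y²) = √((432.3)² + (357.88)²) = 561.21 N.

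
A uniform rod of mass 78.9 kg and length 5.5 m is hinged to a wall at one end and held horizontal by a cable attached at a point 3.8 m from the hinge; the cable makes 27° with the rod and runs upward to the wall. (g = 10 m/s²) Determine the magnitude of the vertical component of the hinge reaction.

Take torques about the hinge: T sin 27° · 3.8 = 78.9×10×2.75 = 2169.8 N·m.
So T = 2169.8 / (0.4540 × 3.8) = 1257.7 N.
ΣF_y = 0: H_y = (78.9×10) − T sin 27° = 789 − 570.99 = 218.01 N.

|H_y| ≈ 218 N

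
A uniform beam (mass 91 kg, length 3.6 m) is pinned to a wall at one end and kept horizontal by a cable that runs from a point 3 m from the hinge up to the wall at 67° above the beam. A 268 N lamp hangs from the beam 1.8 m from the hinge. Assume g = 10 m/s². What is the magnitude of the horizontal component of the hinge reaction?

Take torques about the hinge: T sin 67° · 3 = 91×10×1.8 + 268×1.8 = 2120.4 N·m.
So T = 2120.4 / (0.9205 × 3) = 767.84 N.
ΣF_x = 0: H_x = T cos 67° = 300.02 N.

H_x ≈ 300 N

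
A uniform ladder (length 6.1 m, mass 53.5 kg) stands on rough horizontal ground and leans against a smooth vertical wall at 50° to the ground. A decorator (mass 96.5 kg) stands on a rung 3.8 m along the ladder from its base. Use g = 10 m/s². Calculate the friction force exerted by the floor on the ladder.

f ≈ 729 N

Torques about the foot: N_wall · 6.1 sin 50° = 53.5×10×3.05 cos 50° + 96.5×10×3.8 cos 50° → N_wall = 728.88 N.
ΣF_x = 0: f_floor = N_wall = 728.88 N.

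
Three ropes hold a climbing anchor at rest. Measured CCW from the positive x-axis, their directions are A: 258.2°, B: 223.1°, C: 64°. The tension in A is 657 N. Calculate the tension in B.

Resolve: ΣF_x = 657 cos 258.2° + T_B cos 223.1° + T_C cos 64° = 0.
        ΣF_y = 657 sin 258.2° + T_B sin 223.1° + T_C sin 64° = 0.
The known terms sum to (-134.4, -643.1) N, so -0.7302 T_B + 0.4384 T_C = 134.4 and -0.6833 T_B + 0.8988 T_C = 643.1.
Solving simultaneously: T_B = 451.8 N, T_C = 1059 N.

T_B ≈ 452 N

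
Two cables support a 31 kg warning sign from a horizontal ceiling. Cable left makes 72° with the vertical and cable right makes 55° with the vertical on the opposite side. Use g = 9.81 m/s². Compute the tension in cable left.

Angles from the horizontal: cable left is 90° − 72° = 18°, cable right is 90° − 55° = 35°.
Weight W = 31 × 9.81 = 304.1 N acts straight down.
Horizontal: T_left cos 18° = T_right cos 35°  →  T_right = 1.161 T_left.
Vertical: T_left sin 18° + T_right sin 35° = 304.1.
Substituting the horizontal relation into the vertical equation gives 0.975 T_left = 304.1, so T_left = 311.9 N.

T_left ≈ 312 N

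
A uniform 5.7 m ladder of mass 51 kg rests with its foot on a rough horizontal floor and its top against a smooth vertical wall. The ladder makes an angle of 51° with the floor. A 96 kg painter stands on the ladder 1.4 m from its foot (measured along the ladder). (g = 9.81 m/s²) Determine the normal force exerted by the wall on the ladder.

Torques about the foot: N_wall · 5.7 sin 51° = 51×9.81×2.85 cos 51° + 96×9.81×1.4 cos 51° → N_wall = 389.88 N.

N_wall ≈ 390 N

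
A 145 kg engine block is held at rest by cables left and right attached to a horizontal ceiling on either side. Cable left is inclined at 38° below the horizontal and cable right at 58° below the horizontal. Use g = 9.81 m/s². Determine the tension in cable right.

T_right ≈ 1130 N

Weight W = 145 × 9.81 = 1422 N acts straight down.
Horizontal: T_left cos 38° = T_right cos 58°  →  T_left = 0.6725 T_right.
Vertical: T_left sin 38° + T_right sin 58° = 1422.
Substituting the horizontal relation into the vertical equation gives 1.262 T_right = 1422, so T_right = 1127 N.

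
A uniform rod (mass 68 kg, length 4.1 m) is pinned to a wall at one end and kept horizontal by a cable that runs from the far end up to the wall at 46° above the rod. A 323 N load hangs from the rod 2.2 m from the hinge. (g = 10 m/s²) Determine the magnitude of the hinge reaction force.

|H| ≈ 697 N

Take torques about the hinge: T sin 46° · 4.1 = 68×10×2.05 + 323×2.2 = 2104.6 N·m.
So T = 2104.6 / (0.7193 × 4.1) = 713.59 N.
ΣF_x = 0: H_x = T cos 46° = 495.7 N.
ΣF_y = 0: H_y = (68×10 + 323) − T sin 46° = 1003 − 513.32 = 489.68 N.
|H| = √(H_x² + H_y²) = √((495.7)² + (489.68)²) = 696.79 N.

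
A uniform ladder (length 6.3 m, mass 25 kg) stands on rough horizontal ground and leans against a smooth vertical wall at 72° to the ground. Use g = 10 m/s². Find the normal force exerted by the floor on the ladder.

N_floor ≈ 250 N

ΣF_y = 0: N_floor = 25×10 = 250 N.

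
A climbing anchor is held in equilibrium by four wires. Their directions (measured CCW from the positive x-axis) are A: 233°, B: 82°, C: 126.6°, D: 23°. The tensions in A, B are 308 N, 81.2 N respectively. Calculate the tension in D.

Resolve: ΣF_x = 308 cos 233° + 81.2 cos 82° + T_C cos 126.6° + T_D cos 23° = 0.
        ΣF_y = 308 sin 233° + 81.2 sin 82° + T_C sin 126.6° + T_D sin 23° = 0.
The known terms sum to (-174.1, -165.6) N, so -0.5962 T_C + 0.9205 T_D = 174.1 and 0.8028 T_C + 0.3907 T_D = 165.6.
Solving simultaneously: T_C = 86.83 N, T_D = 245.3 N.

T_D ≈ 245 N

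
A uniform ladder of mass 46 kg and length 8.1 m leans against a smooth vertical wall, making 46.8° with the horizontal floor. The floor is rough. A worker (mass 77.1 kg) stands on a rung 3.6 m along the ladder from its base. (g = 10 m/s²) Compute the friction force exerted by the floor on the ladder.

f ≈ 538 N

Torques about the foot: N_wall · 8.1 sin 46.8° = 46×10×4.05 cos 46.8° + 77.1×10×3.6 cos 46.8° → N_wall = 537.77 N.
ΣF_x = 0: f_floor = N_wall = 537.77 N.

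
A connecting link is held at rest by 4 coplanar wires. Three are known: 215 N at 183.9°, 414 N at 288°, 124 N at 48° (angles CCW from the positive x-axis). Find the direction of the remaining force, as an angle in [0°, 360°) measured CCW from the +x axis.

θ ≈ 89.3°

Sum the known components: ΣF_x = -3.597 N, ΣF_y = -316.2 N.
For equilibrium the remaining force must supply (−ΣF_x, −ΣF_y) = (3.597, 316.2) N.
Magnitude = √((3.597)² + (316.2)²) = 316.2 N; direction = atan2(316.2, 3.597) = 89.3°.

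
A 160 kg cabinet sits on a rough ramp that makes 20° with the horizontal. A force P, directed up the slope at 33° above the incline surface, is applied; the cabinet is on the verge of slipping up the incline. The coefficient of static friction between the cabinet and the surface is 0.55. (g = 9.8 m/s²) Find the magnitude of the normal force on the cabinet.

N ≈ 829 N

On the verge of sliding up the incline, friction equals μN and acts down the slope.
Perpendicular: N + P sin 33° = W cos 20° = 1473 N.
Along incline: P cos 33° = W sin 20° + μN  with W sin 20° = 536.3 N.
Solving the pair for P and N: P = 1183 N, N = 829.1 N (and f = μN = 456 N).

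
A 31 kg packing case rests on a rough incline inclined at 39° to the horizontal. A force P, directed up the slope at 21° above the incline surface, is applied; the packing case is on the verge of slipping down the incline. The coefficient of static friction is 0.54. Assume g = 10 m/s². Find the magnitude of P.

P ≈ 87.8 N

On the verge of sliding down the incline, friction equals μN and acts up the slope.
Perpendicular: N + P sin 21° = W cos 39° = 240.9 N.
Along incline: P cos 21° + μN = W sin 39° with W sin 39° = 195.1 N.
Solving the pair for P and N: P = 87.82 N, N = 209.4 N (and f = μN = 113.1 N).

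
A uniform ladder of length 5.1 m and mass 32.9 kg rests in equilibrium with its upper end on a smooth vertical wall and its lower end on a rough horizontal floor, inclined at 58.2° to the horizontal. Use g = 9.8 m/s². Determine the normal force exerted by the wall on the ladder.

Torques about the foot: N_wall · 5.1 sin 58.2° = 32.9×9.8×2.55 cos 58.2° → N_wall = 99.954 N.

N_wall ≈ 100 N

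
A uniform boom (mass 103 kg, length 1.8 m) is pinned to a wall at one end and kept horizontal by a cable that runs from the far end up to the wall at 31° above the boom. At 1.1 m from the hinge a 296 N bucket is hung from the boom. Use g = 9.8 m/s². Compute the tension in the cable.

Take torques about the hinge: T sin 31° · 1.8 = 103×9.8×0.9 + 296×1.1 = 1234.1 N·m.
So T = 1234.1 / (0.5150 × 1.8) = 1331.1 N.

T ≈ 1330 N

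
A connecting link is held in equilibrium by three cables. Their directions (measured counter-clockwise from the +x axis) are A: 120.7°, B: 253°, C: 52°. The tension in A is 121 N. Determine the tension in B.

T_B ≈ 315 N

Resolve: ΣF_x = 121 cos 120.7° + T_B cos 253° + T_C cos 52° = 0.
        ΣF_y = 121 sin 120.7° + T_B sin 253° + T_C sin 52° = 0.
The known terms sum to (-61.78, 104) N, so -0.2924 T_B + 0.6157 T_C = 61.78 and -0.9563 T_B + 0.7880 T_C = -104.
Solving simultaneously: T_B = 314.6 N, T_C = 249.7 N.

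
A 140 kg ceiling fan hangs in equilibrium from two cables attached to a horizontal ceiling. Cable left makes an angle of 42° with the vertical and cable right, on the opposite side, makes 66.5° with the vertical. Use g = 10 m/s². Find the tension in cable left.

Angles from the horizontal: cable left is 90° − 42° = 48°, cable right is 90° − 66.5° = 23.5°.
Weight W = 140 × 10 = 1400 N acts straight down.
Horizontal: T_left cos 48° = T_right cos 23.5°  →  T_right = 0.7296 T_left.
Vertical: T_left sin 48° + T_right sin 23.5° = 1400.
Substituting the horizontal relation into the vertical equation gives 1.034 T_left = 1400, so T_left = 1354 N.

T_left ≈ 1350 N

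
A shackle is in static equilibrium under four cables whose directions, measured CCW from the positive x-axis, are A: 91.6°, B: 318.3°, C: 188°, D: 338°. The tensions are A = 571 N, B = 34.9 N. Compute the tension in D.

T_D ≈ 1080 N

Resolve: ΣF_x = 571 cos 91.6° + 34.9 cos 318.3° + T_C cos 188° + T_D cos 338° = 0.
        ΣF_y = 571 sin 91.6° + 34.9 sin 318.3° + T_C sin 188° + T_D sin 338° = 0.
The known terms sum to (10.11, 547.6) N, so -0.9903 T_C + 0.9272 T_D = -10.11 and -0.1392 T_C − 0.3746 T_D = -547.6.
Solving simultaneously: T_C = 1023 N, T_D = 1082 N.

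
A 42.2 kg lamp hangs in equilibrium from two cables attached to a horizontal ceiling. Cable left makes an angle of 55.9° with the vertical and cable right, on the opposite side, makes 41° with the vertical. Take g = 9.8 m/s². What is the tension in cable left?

T_left ≈ 273 N

Angles from the horizontal: cable left is 90° − 55.9° = 34.1°, cable right is 90° − 41° = 49°.
Weight W = 42.2 × 9.8 = 413.6 N acts straight down.
Horizontal: T_left cos 34.1° = T_right cos 49°  →  T_right = 1.262 T_left.
Vertical: T_left sin 34.1° + T_right sin 49° = 413.6.
Substituting the horizontal relation into the vertical equation gives 1.513 T_left = 413.6, so T_left = 273.3 N.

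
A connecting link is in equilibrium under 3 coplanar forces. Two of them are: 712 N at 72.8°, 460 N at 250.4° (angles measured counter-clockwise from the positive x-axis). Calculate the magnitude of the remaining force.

F ≈ 253 N

Sum the known components: ΣF_x = 56.24 N, ΣF_y = 246.8 N.
For equilibrium the remaining force must supply (−ΣF_x, −ΣF_y) = (-56.24, -246.8) N.
Magnitude = √((-56.24)² + (-246.8)²) = 253.1 N; direction = atan2(-246.8, -56.24) = 257.2°.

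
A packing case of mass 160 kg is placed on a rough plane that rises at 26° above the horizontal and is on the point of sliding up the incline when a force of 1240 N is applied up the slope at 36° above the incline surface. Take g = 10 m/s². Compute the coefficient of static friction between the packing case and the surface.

On the verge of sliding up the incline, friction is at its maximum μN and acts down the slope.
Perpendicular to incline: N = W cos 26° − P sin 36° = 1438 − 728.9 = 709.2 N.
Along incline: P cos 36° − μN = W sin 26° → μ = −(W sin 26° − P cos 36°) / N = 0.4255.

μ ≈ 0.426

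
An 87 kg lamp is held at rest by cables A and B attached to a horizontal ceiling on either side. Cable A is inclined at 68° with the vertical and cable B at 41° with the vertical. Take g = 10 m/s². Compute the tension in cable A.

T_A ≈ 604 N

Angles from the horizontal: cable A is 90° − 68° = 22°, cable B is 90° − 41° = 49°.
Weight W = 87 × 10 = 870 N acts straight down.
Horizontal: T_A cos 22° = T_B cos 49°  →  T_B = 1.413 T_A.
Vertical: T_A sin 22° + T_B sin 49° = 870.
Substituting the horizontal relation into the vertical equation gives 1.441 T_A = 870, so T_A = 603.7 N.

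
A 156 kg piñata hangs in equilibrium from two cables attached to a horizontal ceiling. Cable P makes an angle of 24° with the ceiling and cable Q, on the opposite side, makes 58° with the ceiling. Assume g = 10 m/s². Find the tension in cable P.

Weight W = 156 × 10 = 1560 N acts straight down.
Horizontal: T_P cos 24° = T_Q cos 58°  →  T_Q = 1.724 T_P.
Vertical: T_P sin 24° + T_Q sin 58° = 1560.
Substituting the horizontal relation into the vertical equation gives 1.869 T_P = 1560, so T_P = 834.8 N.

T_P ≈ 835 N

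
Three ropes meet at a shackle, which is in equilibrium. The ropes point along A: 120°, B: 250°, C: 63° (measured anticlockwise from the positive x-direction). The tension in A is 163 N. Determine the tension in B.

Resolve: ΣF_x = 163 cos 120° + T_B cos 250° + T_C cos 63° = 0.
        ΣF_y = 163 sin 120° + T_B sin 250° + T_C sin 63° = 0.
The known terms sum to (-81.5, 141.2) N, so -0.3420 T_B + 0.4540 T_C = 81.5 and -0.9397 T_B + 0.8910 T_C = -141.2.
Solving simultaneously: T_B = 1122 N, T_C = 1025 N.

T_B ≈ 1120 N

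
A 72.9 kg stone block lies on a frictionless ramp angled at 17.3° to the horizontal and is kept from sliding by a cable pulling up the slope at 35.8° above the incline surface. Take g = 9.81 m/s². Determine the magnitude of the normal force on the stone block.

N ≈ 529 N

Take axes along and perpendicular to the incline. Weight components: W sin 17.3° = 212.7 N down-slope, W cos 17.3° = 682.8 N into the surface.
Along incline: T cos 35.8° = W sin 17.3° → T = 262.2 N.
Perpendicular: N = W cos 17.3° − T sin 35.8° = 529.4 N.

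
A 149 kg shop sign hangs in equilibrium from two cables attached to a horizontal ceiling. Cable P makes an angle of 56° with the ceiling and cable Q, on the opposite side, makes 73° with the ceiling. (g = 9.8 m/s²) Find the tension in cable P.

T_P ≈ 549 N

Weight W = 149 × 9.8 = 1460 N acts straight down.
Horizontal: T_P cos 56° = T_Q cos 73°  →  T_Q = 1.913 T_P.
Vertical: T_P sin 56° + T_Q sin 73° = 1460.
Substituting the horizontal relation into the vertical equation gives 2.658 T_P = 1460, so T_P = 549.3 N.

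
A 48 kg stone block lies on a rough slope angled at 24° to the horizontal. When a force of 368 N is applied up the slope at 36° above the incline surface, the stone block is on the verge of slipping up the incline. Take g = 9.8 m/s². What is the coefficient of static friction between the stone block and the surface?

μ ≈ 0.498

On the verge of sliding up the incline, friction is at its maximum μN and acts down the slope.
Perpendicular to incline: N = W cos 24° − P sin 36° = 429.7 − 216.3 = 213.4 N.
Along incline: P cos 36° − μN = W sin 24° → μ = −(W sin 24° − P cos 36°) / N = 0.4985.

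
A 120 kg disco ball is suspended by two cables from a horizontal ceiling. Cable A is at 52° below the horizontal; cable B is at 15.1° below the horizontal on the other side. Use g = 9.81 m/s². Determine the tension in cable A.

T_A ≈ 1230 N

Weight W = 120 × 9.81 = 1177 N acts straight down.
Horizontal: T_A cos 52° = T_B cos 15.1°  →  T_B = 0.6377 T_A.
Vertical: T_A sin 52° + T_B sin 15.1° = 1177.
Substituting the horizontal relation into the vertical equation gives 0.9541 T_A = 1177, so T_A = 1234 N.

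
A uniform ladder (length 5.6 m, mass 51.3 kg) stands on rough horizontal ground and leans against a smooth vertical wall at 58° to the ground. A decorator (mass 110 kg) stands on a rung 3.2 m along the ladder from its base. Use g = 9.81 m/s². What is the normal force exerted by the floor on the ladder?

N_floor ≈ 1580 N

ΣF_y = 0: N_floor = 51.3×9.81 + 110×9.81 = 1582.4 N.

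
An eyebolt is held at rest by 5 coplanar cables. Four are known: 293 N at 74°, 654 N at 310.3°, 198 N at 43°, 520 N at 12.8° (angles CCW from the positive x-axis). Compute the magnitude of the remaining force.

Sum the known components: ΣF_x = 1156 N, ΣF_y = 33.11 N.
For equilibrium the remaining force must supply (−ΣF_x, −ΣF_y) = (-1156, -33.11) N.
Magnitude = √((-1156)² + (-33.11)²) = 1156 N; direction = atan2(-33.11, -1156) = 181.6°.

F ≈ 1160 N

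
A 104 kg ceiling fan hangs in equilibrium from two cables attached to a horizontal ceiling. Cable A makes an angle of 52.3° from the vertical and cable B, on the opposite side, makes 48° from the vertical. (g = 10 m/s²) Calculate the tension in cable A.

Angles from the horizontal: cable A is 90° − 52.3° = 37.7°, cable B is 90° − 48° = 42°.
Weight W = 104 × 10 = 1040 N acts straight down.
Horizontal: T_A cos 37.7° = T_B cos 42°  →  T_B = 1.065 T_A.
Vertical: T_A sin 37.7° + T_B sin 42° = 1040.
Substituting the horizontal relation into the vertical equation gives 1.324 T_A = 1040, so T_A = 785.5 N.

T_A ≈ 786 N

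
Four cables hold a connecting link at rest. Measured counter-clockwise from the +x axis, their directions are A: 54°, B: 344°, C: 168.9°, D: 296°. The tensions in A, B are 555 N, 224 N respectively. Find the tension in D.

Resolve: ΣF_x = 555 cos 54° + 224 cos 344° + T_C cos 168.9° + T_D cos 296° = 0.
        ΣF_y = 555 sin 54° + 224 sin 344° + T_C sin 168.9° + T_D sin 296° = 0.
The known terms sum to (541.5, 387.3) N, so -0.9813 T_C + 0.4384 T_D = -541.5 and 0.1925 T_C − 0.8988 T_D = -387.3.
Solving simultaneously: T_C = 823.1 N, T_D = 607.2 N.

T_D ≈ 607 N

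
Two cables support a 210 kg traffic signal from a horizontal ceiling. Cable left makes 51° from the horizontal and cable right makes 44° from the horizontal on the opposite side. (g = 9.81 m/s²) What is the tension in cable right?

Weight W = 210 × 9.81 = 2060 N acts straight down.
Horizontal: T_left cos 51° = T_right cos 44°  →  T_left = 1.143 T_right.
Vertical: T_left sin 51° + T_right sin 44° = 2060.
Substituting the horizontal relation into the vertical equation gives 1.583 T_right = 2060, so T_right = 1301 N.

T_right ≈ 1300 N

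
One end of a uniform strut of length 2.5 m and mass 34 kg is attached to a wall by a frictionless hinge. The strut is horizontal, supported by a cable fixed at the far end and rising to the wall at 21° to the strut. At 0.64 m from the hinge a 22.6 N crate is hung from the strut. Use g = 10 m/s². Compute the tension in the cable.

T ≈ 491 N

Take torques about the hinge: T sin 21° · 2.5 = 34×10×1.25 + 22.6×0.64 = 439.46 N·m.
So T = 439.46 / (0.3584 × 2.5) = 490.52 N.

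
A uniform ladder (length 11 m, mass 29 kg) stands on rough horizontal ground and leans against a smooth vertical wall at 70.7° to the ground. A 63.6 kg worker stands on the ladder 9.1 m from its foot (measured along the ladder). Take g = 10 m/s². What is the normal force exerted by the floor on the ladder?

ΣF_y = 0: N_floor = 29×10 + 63.6×10 = 926 N.

N_floor ≈ 926 N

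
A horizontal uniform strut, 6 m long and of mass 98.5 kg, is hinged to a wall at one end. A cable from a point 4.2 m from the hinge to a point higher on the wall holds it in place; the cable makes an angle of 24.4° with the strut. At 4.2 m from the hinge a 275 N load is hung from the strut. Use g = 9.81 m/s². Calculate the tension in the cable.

T ≈ 2340 N

Take torques about the hinge: T sin 24.4° · 4.2 = 98.5×9.81×3 + 275×4.2 = 4053.9 N·m.
So T = 4053.9 / (0.4131 × 4.2) = 2336.5 N.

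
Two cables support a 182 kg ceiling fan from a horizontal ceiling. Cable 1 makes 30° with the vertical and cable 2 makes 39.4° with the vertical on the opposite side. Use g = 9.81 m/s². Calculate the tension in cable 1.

Angles from the horizontal: cable 1 is 90° − 30° = 60°, cable 2 is 90° − 39.4° = 50.6°.
Weight W = 182 × 9.81 = 1785 N acts straight down.
Horizontal: T_1 cos 60° = T_2 cos 50.6°  →  T_2 = 0.7877 T_1.
Vertical: T_1 sin 60° + T_2 sin 50.6° = 1785.
Substituting the horizontal relation into the vertical equation gives 1.475 T_1 = 1785, so T_1 = 1211 N.

T_1 ≈ 1210 N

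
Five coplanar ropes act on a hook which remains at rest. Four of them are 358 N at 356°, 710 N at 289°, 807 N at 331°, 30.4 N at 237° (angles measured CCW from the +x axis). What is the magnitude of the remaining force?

F ≈ 1690 N

Sum the known components: ΣF_x = 1278 N, ΣF_y = -1113 N.
For equilibrium the remaining force must supply (−ΣF_x, −ΣF_y) = (-1278, 1113) N.
Magnitude = √((-1278)² + (1113)²) = 1694 N; direction = atan2(1113, -1278) = 138.9°.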